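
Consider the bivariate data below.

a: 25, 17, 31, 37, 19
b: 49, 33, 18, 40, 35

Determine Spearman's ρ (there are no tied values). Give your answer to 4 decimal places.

Rank a: 3, 1, 4, 5, 2
Rank b: 5, 2, 1, 4, 3
d = rank(a) − rank(b): -2, -1, 3, 1, -1; Σd² = 16
ρ = 1 − 6Σd² / [n(n²−1)] = 1 − 6×16 / (5×24) = 1 − 96/120 ≈ 0.2000

0.2000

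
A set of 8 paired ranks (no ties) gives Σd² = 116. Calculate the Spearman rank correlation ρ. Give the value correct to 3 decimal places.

-0.381

ρ = 1 − 6Σd² / [n(n²−1)] = 1 − 6×116 / (8×63)
  = 1 − 696/504 = 1 − 1.3810 ≈ -0.381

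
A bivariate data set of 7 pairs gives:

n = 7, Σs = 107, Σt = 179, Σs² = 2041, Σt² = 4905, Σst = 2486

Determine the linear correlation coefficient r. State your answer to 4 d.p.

-0.6863

r = (nΣst − ΣsΣt) / √[(nΣs² − (Σs)²)(nΣt² − (Σt)²)]
Numerator: 7×2486 − 107×179 = -1751
Denominator: √[(14287 − 11449)(34335 − 32041)] = √[2838 × 2294] = 2551.5431
r = -1751 / 2551.5431 ≈ -0.6863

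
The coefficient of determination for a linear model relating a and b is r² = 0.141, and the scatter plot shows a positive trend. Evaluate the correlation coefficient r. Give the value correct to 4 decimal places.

|r| = √0.141 = 0.3755
The association is positive, so r = 0.3755.

0.3755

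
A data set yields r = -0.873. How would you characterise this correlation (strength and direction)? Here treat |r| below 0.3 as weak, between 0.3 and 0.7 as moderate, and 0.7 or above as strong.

strong negative

r = -0.873 < 0 so the relationship is negative.
|r| = 0.873, which falls in the strong range.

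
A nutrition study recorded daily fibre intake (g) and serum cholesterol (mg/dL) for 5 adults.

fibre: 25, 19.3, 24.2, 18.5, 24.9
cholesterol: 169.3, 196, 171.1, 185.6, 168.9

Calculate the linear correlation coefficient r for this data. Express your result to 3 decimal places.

-0.922

n = 5, Σx = 111.9, Σy = 890.9, Σx² = 2545.39, Σy² = 159328.27, Σxy = 19795.13
nΣxy − ΣxΣy = 98975.65 − 99691.71 = -716.06
nΣx² − (Σx)² = 12726.95 − 12521.61 = 205.34; nΣy² − (Σy)² = 796641.35 − 793702.81 = 2938.54
r = -716.06 / √(205.34 × 2938.54) = -716.06 / 776.7881 ≈ -0.922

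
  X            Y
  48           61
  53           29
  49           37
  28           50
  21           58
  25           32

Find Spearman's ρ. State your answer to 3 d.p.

-0.429

Rank X: 4, 6, 5, 3, 1, 2
Rank Y: 6, 1, 3, 4, 5, 2
d = rank(X) − rank(Y): -2, 5, 2, -1, -4, 0; Σd² = 50
ρ = 1 − 6Σd² / [n(n²−1)] = 1 − 6×50 / (6×35) = 1 − 300/210 ≈ -0.429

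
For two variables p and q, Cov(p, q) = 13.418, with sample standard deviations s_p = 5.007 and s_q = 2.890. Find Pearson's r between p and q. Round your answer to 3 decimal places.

r = Cov(p,q) / (s_p · s_q) = 13.418 / (5.007 × 2.890)
  = 13.418 / 14.4702 ≈ 0.927

0.927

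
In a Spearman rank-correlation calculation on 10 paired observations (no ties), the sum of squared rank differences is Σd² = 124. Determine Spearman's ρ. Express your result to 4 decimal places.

ρ = 1 − 6Σd² / [n(n²−1)] = 1 − 6×124 / (10×99)
  = 1 − 744/990 = 1 − 0.75152 ≈ 0.2485

0.2485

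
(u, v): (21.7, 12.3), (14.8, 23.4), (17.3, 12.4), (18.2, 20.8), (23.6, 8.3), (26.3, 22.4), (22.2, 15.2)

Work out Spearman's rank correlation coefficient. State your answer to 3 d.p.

Rank u: 4, 1, 2, 3, 6, 7, 5
Rank v: 2, 7, 3, 5, 1, 6, 4
d = rank(u) − rank(v): 2, -6, -1, -2, 5, 1, 1; Σd² = 72
ρ = 1 − 6Σd² / [n(n²−1)] = 1 − 6×72 / (7×48) = 1 − 432/336 ≈ -0.286

-0.286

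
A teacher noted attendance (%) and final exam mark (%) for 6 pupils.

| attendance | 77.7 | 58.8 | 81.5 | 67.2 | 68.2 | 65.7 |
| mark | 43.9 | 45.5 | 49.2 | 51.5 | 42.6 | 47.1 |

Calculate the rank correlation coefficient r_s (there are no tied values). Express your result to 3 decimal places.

-0.029

Rank attendance: 5, 1, 6, 3, 4, 2
Rank mark: 2, 3, 5, 6, 1, 4
d = rank(attendance) − rank(mark): 3, -2, 1, -3, 3, -2; Σd² = 36
ρ = 1 − 6Σd² / [n(n²−1)] = 1 − 6×36 / (6×35) = 1 − 216/210 ≈ -0.029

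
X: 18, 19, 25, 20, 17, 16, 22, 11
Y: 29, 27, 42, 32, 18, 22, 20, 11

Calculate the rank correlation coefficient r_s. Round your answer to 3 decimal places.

Rank X: 4, 5, 8, 6, 3, 2, 7, 1
Rank Y: 6, 5, 8, 7, 2, 4, 3, 1
d = rank(X) − rank(Y): -2, 0, 0, -1, 1, -2, 4, 0; Σd² = 26
ρ = 1 − 6Σd² / [n(n²−1)] = 1 − 6×26 / (8×63) = 1 − 156/504 ≈ 0.690

0.690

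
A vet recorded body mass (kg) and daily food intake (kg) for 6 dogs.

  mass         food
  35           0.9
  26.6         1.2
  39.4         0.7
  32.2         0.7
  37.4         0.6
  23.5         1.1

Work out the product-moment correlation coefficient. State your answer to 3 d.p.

n = 6, Σx = 194.1, Σy = 5.2, Σx² = 6472.77, Σy² = 4.8, Σxy = 161.83
nΣxy − ΣxΣy = 970.98 − 1009.32 = -38.34
nΣx² − (Σx)² = 38836.62 − 37674.81 = 1161.81; nΣy² − (Σy)² = 28.8 − 27.04 = 1.76
r = -38.34 / √(1161.81 × 1.76) = -38.34 / 45.2193 ≈ -0.848

-0.848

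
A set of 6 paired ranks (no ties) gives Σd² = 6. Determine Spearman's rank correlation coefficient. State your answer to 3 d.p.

0.829

ρ = 1 − 6Σd² / [n(n²−1)] = 1 − 6×6 / (6×35)
  = 1 − 36/210 = 1 − 0.1714 ≈ 0.829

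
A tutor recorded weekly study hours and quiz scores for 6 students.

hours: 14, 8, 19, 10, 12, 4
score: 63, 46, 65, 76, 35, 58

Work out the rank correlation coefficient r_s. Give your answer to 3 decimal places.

0.314

Rank hours: 5, 2, 6, 3, 4, 1
Rank score: 4, 2, 5, 6, 1, 3
d = rank(hours) − rank(score): 1, 0, 1, -3, 3, -2; Σd² = 24
ρ = 1 − 6Σd² / [n(n²−1)] = 1 − 6×24 / (6×35) = 1 − 144/210 ≈ 0.314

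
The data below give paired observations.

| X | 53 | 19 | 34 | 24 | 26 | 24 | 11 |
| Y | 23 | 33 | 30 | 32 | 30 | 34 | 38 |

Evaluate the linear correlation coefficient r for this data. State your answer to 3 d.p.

n = 7, ΣX = 191, ΣY = 220, ΣX² = 6275, ΣY² = 7042, ΣXY = 5648
nΣXY − ΣXΣY = 39536 − 42020 = -2484
nΣX² − (ΣX)² = 43925 − 36481 = 7444; nΣY² − (ΣY)² = 49294 − 48400 = 894
r = -2484 / √(7444 × 894) = -2484 / 2579.7163 ≈ -0.963

-0.963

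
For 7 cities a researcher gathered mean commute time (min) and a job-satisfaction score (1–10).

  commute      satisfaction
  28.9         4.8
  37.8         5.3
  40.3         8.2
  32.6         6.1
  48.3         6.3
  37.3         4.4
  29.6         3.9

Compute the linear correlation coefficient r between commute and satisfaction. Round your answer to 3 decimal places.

0.554

n = 7, Σx = 254.8, Σy = 39, Σx² = 9551.24, Σy² = 229.84, Σxy = 1452.23
nΣxy − ΣxΣy = 10165.61 − 9937.2 = 228.41
nΣx² − (Σx)² = 66858.68 − 64923.04 = 1935.64; nΣy² − (Σy)² = 1608.88 − 1521 = 87.88
r = 228.41 / √(1935.64 × 87.88) = 228.41 / 412.4367 ≈ 0.554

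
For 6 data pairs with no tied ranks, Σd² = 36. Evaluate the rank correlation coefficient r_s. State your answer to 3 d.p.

-0.029

ρ = 1 − 6Σd² / [n(n²−1)] = 1 − 6×36 / (6×35)
  = 1 − 216/210 = 1 − 1.0286 ≈ -0.029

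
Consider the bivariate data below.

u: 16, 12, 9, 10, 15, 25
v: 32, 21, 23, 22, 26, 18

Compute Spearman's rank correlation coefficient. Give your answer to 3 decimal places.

Rank u: 5, 3, 1, 2, 4, 6
Rank v: 6, 2, 4, 3, 5, 1
d = rank(u) − rank(v): -1, 1, -3, -1, -1, 5; Σd² = 38
ρ = 1 − 6Σd² / [n(n²−1)] = 1 − 6×38 / (6×35) = 1 − 228/210 ≈ -0.086

-0.086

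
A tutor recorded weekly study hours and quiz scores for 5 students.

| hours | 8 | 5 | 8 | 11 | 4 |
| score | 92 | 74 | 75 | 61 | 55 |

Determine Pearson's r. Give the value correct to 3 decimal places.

n = 5, Σx = 36, Σy = 357, Σx² = 290, Σy² = 26311, Σxy = 2597
nΣxy − ΣxΣy = 12985 − 12852 = 133
nΣx² − (Σx)² = 1450 − 1296 = 154; nΣy² − (Σy)² = 131555 − 127449 = 4106
r = 133 / √(154 × 4106) = 133 / 795.1880 ≈ 0.167

0.167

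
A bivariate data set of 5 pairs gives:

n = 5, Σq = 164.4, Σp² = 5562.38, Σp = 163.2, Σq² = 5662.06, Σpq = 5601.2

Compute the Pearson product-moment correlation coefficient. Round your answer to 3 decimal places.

r = (nΣpq − ΣpΣq) / √[(nΣp² − (Σp)²)(nΣq² − (Σq)²)]
Numerator: 5×5601.2 − 163.2×164.4 = 1175.92
Denominator: √[(27811.9 − 26634.24)(28310.3 − 27027.36)] = √[1177.66 × 1282.94] = 1229.1733
r = 1175.92 / 1229.1733 ≈ 0.957

0.957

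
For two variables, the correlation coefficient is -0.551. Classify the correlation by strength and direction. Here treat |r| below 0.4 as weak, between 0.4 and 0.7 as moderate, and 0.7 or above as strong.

moderate negative

r = -0.551 < 0 so the relationship is negative.
|r| = 0.551, which falls in the moderate range.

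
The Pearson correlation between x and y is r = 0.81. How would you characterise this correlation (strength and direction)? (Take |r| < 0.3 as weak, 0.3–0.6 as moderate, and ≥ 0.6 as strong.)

r = 0.81 > 0 so the relationship is positive.
|r| = 0.81, which falls in the strong range.

strong positive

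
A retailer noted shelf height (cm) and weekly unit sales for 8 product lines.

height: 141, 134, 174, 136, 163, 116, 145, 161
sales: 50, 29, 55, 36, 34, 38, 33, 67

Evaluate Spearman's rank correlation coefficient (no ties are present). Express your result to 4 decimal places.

Rank height: 4, 2, 8, 3, 7, 1, 5, 6
Rank sales: 6, 1, 7, 4, 3, 5, 2, 8
d = rank(height) − rank(sales): -2, 1, 1, -1, 4, -4, 3, -2; Σd² = 52
ρ = 1 − 6Σd² / [n(n²−1)] = 1 − 6×52 / (8×63) = 1 − 312/504 ≈ 0.3810

0.3810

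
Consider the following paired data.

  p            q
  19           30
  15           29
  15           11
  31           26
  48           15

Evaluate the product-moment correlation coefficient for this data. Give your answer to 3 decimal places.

n = 5, Σp = 128, Σq = 111, Σp² = 4076, Σq² = 2763, Σpq = 2696
nΣpq − ΣpΣq = 13480 − 14208 = -728
nΣp² − (Σp)² = 20380 − 16384 = 3996; nΣq² − (Σq)² = 13815 − 12321 = 1494
r = -728 / √(3996 × 1494) = -728 / 2443.3633 ≈ -0.298

-0.298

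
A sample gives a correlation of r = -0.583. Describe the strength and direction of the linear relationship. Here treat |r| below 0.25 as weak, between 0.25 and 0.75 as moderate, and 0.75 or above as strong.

r = -0.583 < 0 so the relationship is negative.
|r| = 0.583, which falls in the moderate range.

moderate negative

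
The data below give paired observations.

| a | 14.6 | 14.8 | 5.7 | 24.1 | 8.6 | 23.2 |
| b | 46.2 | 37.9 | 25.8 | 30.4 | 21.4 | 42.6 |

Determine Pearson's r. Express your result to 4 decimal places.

0.5193

n = 6, Σa = 91, Σb = 204.3, Σa² = 1657.7, Σb² = 7433.37, Σab = 3287.5
nΣab − ΣaΣb = 19725 − 18591.3 = 1133.7
nΣa² − (Σa)² = 9946.2 − 8281 = 1665.2; nΣb² − (Σb)² = 44600.22 − 41738.49 = 2861.73
r = 1133.7 / √(1665.2 × 2861.73) = 1133.7 / 2182.9688 ≈ 0.5193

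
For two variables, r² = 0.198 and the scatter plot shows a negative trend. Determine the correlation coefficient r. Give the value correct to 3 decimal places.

|r| = √0.198 = 0.445
The association is negative, so r = −0.445.

-0.445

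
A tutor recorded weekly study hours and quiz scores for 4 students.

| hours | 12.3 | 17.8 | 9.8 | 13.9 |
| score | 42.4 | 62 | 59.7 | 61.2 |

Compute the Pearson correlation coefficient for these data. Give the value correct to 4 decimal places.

n = 4, Σx = 53.8, Σy = 225.3, Σx² = 757.38, Σy² = 12951.29, Σxy = 3060.86
nΣxy − ΣxΣy = 12243.44 − 12121.14 = 122.3
nΣx² − (Σx)² = 3029.52 − 2894.44 = 135.08; nΣy² − (Σy)² = 51805.16 − 50760.09 = 1045.07
r = 122.3 / √(135.08 × 1045.07) = 122.3 / 375.7234 ≈ 0.3255

0.3255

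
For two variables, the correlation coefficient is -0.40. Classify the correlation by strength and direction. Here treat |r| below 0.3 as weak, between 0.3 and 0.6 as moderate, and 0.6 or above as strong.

r = -0.40 < 0 so the relationship is negative.
|r| = 0.40, which falls in the moderate range.

moderate negative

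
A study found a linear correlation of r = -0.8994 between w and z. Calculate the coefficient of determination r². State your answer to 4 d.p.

0.8089

r² = (-0.8994)² = 0.8089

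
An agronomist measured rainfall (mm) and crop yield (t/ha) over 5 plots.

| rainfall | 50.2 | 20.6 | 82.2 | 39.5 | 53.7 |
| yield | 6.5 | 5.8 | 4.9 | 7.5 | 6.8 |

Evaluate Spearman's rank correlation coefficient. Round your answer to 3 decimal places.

Rank rainfall: 3, 1, 5, 2, 4
Rank yield: 3, 2, 1, 5, 4
d = rank(rainfall) − rank(yield): 0, -1, 4, -3, 0; Σd² = 26
ρ = 1 − 6Σd² / [n(n²−1)] = 1 − 6×26 / (5×24) = 1 − 156/120 ≈ -0.300

-0.300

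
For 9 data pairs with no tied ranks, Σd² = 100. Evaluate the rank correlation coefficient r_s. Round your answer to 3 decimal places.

0.167

ρ = 1 − 6Σd² / [n(n²−1)] = 1 − 6×100 / (9×80)
  = 1 − 600/720 = 1 − 0.8333 ≈ 0.167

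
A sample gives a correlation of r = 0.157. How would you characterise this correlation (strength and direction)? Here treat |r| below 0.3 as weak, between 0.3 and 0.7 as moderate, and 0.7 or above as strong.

weak positive

r = 0.157 > 0 so the relationship is positive.
|r| = 0.157, which falls in the weak range.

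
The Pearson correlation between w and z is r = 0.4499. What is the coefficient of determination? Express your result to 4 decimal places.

r² = (0.4499)² = 0.2024

0.2024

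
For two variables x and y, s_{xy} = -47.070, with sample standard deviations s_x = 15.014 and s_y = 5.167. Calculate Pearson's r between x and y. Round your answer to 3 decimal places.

r = Cov(x,y) / (s_x · s_y) = -47.070 / (15.014 × 5.167)
  = -47.070 / 77.5773 ≈ -0.607

-0.607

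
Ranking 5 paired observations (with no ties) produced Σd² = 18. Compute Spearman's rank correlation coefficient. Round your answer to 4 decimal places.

ρ = 1 − 6Σd² / [n(n²−1)] = 1 − 6×18 / (5×24)
  = 1 − 108/120 = 1 − 0.90000 ≈ 0.1000

0.1000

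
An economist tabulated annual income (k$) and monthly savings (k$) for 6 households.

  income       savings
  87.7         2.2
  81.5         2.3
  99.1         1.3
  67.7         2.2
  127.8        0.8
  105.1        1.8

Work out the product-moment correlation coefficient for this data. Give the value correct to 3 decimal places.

-0.883

n = 6, Σx = 568.9, Σy = 10.6, Σx² = 56116.49, Σy² = 20.54, Σxy = 949.58
nΣxy − ΣxΣy = 5697.48 − 6030.34 = -332.86
nΣx² − (Σx)² = 336698.94 − 323647.21 = 13051.73; nΣy² − (Σy)² = 123.24 − 112.36 = 10.88
r = -332.86 / √(13051.73 × 10.88) = -332.86 / 376.8326 ≈ -0.883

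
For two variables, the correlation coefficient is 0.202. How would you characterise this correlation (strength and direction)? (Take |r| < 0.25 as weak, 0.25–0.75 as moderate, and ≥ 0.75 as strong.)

weak positive

r = 0.202 > 0 so the relationship is positive.
|r| = 0.202, which falls in the weak range.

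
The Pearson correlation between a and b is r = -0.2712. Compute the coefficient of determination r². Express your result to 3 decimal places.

r² = (-0.2712)² = 0.074

0.074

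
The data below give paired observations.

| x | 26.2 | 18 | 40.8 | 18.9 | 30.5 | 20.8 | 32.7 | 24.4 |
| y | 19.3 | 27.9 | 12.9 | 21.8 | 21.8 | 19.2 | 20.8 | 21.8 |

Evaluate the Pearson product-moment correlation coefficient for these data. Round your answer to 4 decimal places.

-0.7477

n = 8, Σx = 212.3, Σy = 165.5, Σx² = 6059.83, Σy² = 3544.31, Σxy = 4222.54
nΣxy − ΣxΣy = 33780.32 − 35135.65 = -1355.33
nΣx² − (Σx)² = 48478.64 − 45071.29 = 3407.35; nΣy² − (Σy)² = 28354.48 − 27390.25 = 964.23
r = -1355.33 / √(3407.35 × 964.23) = -1355.33 / 1812.5863 ≈ -0.7477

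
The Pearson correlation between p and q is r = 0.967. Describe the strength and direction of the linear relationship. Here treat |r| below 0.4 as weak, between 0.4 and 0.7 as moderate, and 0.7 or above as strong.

strong positive

r = 0.967 > 0 so the relationship is positive.
|r| = 0.967, which falls in the strong range.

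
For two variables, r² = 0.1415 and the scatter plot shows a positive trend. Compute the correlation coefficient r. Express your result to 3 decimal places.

0.376

|r| = √0.1415 = 0.376
The association is positive, so r = 0.376.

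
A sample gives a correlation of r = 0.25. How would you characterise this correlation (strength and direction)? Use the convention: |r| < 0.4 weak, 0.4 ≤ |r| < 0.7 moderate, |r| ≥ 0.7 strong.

r = 0.25 > 0 so the relationship is positive.
|r| = 0.25, which falls in the weak range.

weak positive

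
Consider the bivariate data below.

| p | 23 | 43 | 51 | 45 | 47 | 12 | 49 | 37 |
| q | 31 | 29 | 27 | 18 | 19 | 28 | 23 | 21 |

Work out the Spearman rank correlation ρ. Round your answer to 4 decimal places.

Rank p: 2, 4, 8, 5, 6, 1, 7, 3
Rank q: 8, 7, 5, 1, 2, 6, 4, 3
d = rank(p) − rank(q): -6, -3, 3, 4, 4, -5, 3, 0; Σd² = 120
ρ = 1 − 6Σd² / [n(n²−1)] = 1 − 6×120 / (8×63) = 1 − 720/504 ≈ -0.4286

-0.4286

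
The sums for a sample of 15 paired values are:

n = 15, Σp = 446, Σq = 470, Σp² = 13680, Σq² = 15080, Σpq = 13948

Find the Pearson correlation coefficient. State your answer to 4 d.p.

r = (nΣpq − ΣpΣq) / √[(nΣp² − (Σp)²)(nΣq² − (Σq)²)]
Numerator: 15×13948 − 446×470 = -400
Denominator: √[(205200 − 198916)(226200 − 220900)] = √[6284 × 5300] = 5771.0658
r = -400 / 5771.0658 ≈ -0.0693

-0.0693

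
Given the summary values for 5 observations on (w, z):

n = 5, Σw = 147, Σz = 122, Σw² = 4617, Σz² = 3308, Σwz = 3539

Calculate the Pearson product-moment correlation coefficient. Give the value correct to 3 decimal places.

-0.153

r = (nΣwz − ΣwΣz) / √[(nΣw² − (Σw)²)(nΣz² − (Σz)²)]
Numerator: 5×3539 − 147×122 = -239
Denominator: √[(23085 − 21609)(16540 − 14884)] = √[1476 × 1656] = 1563.4117
r = -239 / 1563.4117 ≈ -0.153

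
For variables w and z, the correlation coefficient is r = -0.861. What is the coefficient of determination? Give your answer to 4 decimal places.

0.7413

r² = (-0.861)² = 0.7413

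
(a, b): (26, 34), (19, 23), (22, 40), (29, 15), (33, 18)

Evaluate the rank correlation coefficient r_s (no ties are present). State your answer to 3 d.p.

Rank a: 3, 1, 2, 4, 5
Rank b: 4, 3, 5, 1, 2
d = rank(a) − rank(b): -1, -2, -3, 3, 3; Σd² = 32
ρ = 1 − 6Σd² / [n(n²−1)] = 1 − 6×32 / (5×24) = 1 − 192/120 ≈ -0.600

-0.600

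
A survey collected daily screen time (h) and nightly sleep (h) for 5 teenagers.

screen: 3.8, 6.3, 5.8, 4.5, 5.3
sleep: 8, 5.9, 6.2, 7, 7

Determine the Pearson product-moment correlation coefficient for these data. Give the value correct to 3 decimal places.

n = 5, Σx = 25.7, Σy = 34.1, Σx² = 136.11, Σy² = 235.25, Σxy = 172.13
nΣxy − ΣxΣy = 860.65 − 876.37 = -15.72
nΣx² − (Σx)² = 680.55 − 660.49 = 20.06; nΣy² − (Σy)² = 1176.25 − 1162.81 = 13.44
r = -15.72 / √(20.06 × 13.44) = -15.72 / 16.4197 ≈ -0.957

-0.957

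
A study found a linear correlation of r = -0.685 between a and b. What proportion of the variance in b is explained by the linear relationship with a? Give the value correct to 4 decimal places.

r² = (-0.685)² = 0.4692

0.4692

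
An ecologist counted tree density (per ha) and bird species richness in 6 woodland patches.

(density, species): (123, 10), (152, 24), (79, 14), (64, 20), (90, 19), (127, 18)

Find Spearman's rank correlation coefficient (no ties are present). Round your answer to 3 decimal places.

0.143

Rank density: 4, 6, 2, 1, 3, 5
Rank species: 1, 6, 2, 5, 4, 3
d = rank(density) − rank(species): 3, 0, 0, -4, -1, 2; Σd² = 30
ρ = 1 − 6Σd² / [n(n²−1)] = 1 − 6×30 / (6×35) = 1 − 180/210 ≈ 0.143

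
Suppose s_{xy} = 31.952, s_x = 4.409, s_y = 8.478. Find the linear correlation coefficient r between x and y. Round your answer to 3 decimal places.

0.855

r = Cov(x,y) / (s_x · s_y) = 31.952 / (4.409 × 8.478)
  = 31.952 / 37.3795 ≈ 0.855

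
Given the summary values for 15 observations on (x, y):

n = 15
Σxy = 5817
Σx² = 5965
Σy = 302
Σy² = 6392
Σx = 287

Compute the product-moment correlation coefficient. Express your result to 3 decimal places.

r = (nΣxy − ΣxΣy) / √[(nΣx² − (Σx)²)(nΣy² − (Σy)²)]
Numerator: 15×5817 − 287×302 = 581
Denominator: √[(89475 − 82369)(95880 − 91204)] = √[7106 × 4676] = 5764.3435
r = 581 / 5764.3435 ≈ 0.101

0.101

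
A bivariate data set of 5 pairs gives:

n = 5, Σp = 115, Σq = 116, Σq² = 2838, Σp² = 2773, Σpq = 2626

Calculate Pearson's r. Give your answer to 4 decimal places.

r = (nΣpq − ΣpΣq) / √[(nΣp² − (Σp)²)(nΣq² − (Σq)²)]
Numerator: 5×2626 − 115×116 = -210
Denominator: √[(13865 − 13225)(14190 − 13456)] = √[640 × 734] = 685.3904
r = -210 / 685.3904 ≈ -0.3064

-0.3064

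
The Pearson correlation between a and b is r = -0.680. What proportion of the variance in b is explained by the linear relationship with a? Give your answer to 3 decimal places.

0.462

r² = (-0.680)² = 0.462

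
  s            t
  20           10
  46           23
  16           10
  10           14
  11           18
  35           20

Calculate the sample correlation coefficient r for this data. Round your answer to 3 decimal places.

n = 6, Σs = 138, Σt = 95, Σs² = 4218, Σt² = 1649, Σst = 2456
nΣst − ΣsΣt = 14736 − 13110 = 1626
nΣs² − (Σs)² = 25308 − 19044 = 6264; nΣt² − (Σt)² = 9894 − 9025 = 869
r = 1626 / √(6264 × 869) = 1626 / 2333.1129 ≈ 0.697

0.697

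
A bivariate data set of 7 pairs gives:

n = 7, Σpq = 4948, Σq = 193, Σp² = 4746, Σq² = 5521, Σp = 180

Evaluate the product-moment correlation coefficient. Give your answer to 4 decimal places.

-0.0970

r = (nΣpq − ΣpΣq) / √[(nΣp² − (Σp)²)(nΣq² − (Σq)²)]
Numerator: 7×4948 − 180×193 = -104
Denominator: √[(33222 − 32400)(38647 − 37249)] = √[822 × 1398] = 1071.9869
r = -104 / 1071.9869 ≈ -0.0970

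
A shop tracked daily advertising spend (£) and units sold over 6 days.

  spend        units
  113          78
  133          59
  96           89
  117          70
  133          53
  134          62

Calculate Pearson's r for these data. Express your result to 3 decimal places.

n = 6, Σx = 726, Σy = 411, Σx² = 89008, Σy² = 29039, Σxy = 48752
nΣxy − ΣxΣy = 292512 − 298386 = -5874
nΣx² − (Σx)² = 534048 − 527076 = 6972; nΣy² − (Σy)² = 174234 − 168921 = 5313
r = -5874 / √(6972 × 5313) = -5874 / 6086.2333 ≈ -0.965

-0.965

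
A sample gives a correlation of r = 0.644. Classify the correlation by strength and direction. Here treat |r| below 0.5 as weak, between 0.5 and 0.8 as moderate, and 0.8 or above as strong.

moderate positive

r = 0.644 > 0 so the relationship is positive.
|r| = 0.644, which falls in the moderate range.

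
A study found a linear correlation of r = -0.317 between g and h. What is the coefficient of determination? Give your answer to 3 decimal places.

r² = (-0.317)² = 0.100

0.100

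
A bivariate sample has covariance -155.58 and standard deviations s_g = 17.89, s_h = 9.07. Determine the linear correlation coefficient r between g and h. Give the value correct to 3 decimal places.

r = Cov(g,h) / (s_g · s_h) = -155.58 / (17.89 × 9.07)
  = -155.58 / 162.2623 ≈ -0.959

-0.959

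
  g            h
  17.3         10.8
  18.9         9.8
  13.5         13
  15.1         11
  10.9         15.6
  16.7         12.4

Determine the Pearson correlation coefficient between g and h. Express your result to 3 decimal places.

-0.916

n = 6, Σg = 92.4, Σh = 72.6, Σg² = 1464.46, Σh² = 899.8, Σgh = 1090.78
nΣgh − ΣgΣh = 6544.68 − 6708.24 = -163.56
nΣg² − (Σg)² = 8786.76 − 8537.76 = 249; nΣh² − (Σh)² = 5398.8 − 5270.76 = 128.04
r = -163.56 / √(249 × 128.04) = -163.56 / 178.5552 ≈ -0.916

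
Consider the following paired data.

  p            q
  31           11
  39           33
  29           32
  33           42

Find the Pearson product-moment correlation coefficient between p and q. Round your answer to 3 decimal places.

n = 4, Σp = 132, Σq = 118, Σp² = 4412, Σq² = 3998, Σpq = 3942
nΣpq − ΣpΣq = 15768 − 15576 = 192
nΣp² − (Σp)² = 17648 − 17424 = 224; nΣq² − (Σq)² = 15992 − 13924 = 2068
r = 192 / √(224 × 2068) = 192 / 680.6115 ≈ 0.282

0.282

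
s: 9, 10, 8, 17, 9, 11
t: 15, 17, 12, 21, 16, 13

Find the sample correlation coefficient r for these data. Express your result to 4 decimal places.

0.8091

n = 6, Σs = 64, Σt = 94, Σs² = 736, Σt² = 1524, Σst = 1045
nΣst − ΣsΣt = 6270 − 6016 = 254
nΣs² − (Σs)² = 4416 − 4096 = 320; nΣt² − (Σt)² = 9144 − 8836 = 308
r = 254 / √(320 × 308) = 254 / 313.9427 ≈ 0.8091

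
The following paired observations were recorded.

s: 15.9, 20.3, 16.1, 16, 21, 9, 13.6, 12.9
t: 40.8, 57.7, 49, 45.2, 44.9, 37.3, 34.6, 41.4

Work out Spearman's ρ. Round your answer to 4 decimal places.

Rank s: 4, 7, 6, 5, 8, 1, 3, 2
Rank t: 3, 8, 7, 6, 5, 2, 1, 4
d = rank(s) − rank(t): 1, -1, -1, -1, 3, -1, 2, -2; Σd² = 22
ρ = 1 − 6Σd² / [n(n²−1)] = 1 − 6×22 / (8×63) = 1 − 132/504 ≈ 0.7381

0.7381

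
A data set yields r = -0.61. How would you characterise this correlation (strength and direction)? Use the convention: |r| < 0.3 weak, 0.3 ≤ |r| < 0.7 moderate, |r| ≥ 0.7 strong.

moderate negative

r = -0.61 < 0 so the relationship is negative.
|r| = 0.61, which falls in the moderate range.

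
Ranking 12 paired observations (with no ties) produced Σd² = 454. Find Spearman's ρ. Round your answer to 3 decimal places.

ρ = 1 − 6Σd² / [n(n²−1)] = 1 − 6×454 / (12×143)
  = 1 − 2724/1716 = 1 − 1.5874 ≈ -0.587

-0.587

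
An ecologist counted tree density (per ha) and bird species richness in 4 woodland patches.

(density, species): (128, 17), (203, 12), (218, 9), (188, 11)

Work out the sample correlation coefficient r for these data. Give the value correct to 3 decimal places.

n = 4, Σx = 737, Σy = 49, Σx² = 140461, Σy² = 635, Σxy = 8642
nΣxy − ΣxΣy = 34568 − 36113 = -1545
nΣx² − (Σx)² = 561844 − 543169 = 18675; nΣy² − (Σy)² = 2540 − 2401 = 139
r = -1545 / √(18675 × 139) = -1545 / 1611.1564 ≈ -0.959

-0.959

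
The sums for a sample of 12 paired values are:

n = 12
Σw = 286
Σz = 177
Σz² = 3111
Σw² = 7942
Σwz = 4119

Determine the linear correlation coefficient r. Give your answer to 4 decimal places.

r = (nΣwz − ΣwΣz) / √[(nΣw² − (Σw)²)(nΣz² − (Σz)²)]
Numerator: 12×4119 − 286×177 = -1194
Denominator: √[(95304 − 81796)(37332 − 31329)] = √[13508 × 6003] = 9004.9167
r = -1194 / 9004.9167 ≈ -0.1326

-0.1326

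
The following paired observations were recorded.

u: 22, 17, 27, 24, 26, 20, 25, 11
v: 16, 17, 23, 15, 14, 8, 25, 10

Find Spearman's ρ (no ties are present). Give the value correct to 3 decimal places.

Rank u: 4, 2, 8, 5, 7, 3, 6, 1
Rank v: 5, 6, 7, 4, 3, 1, 8, 2
d = rank(u) − rank(v): -1, -4, 1, 1, 4, 2, -2, -1; Σd² = 44
ρ = 1 − 6Σd² / [n(n²−1)] = 1 − 6×44 / (8×63) = 1 − 264/504 ≈ 0.476

0.476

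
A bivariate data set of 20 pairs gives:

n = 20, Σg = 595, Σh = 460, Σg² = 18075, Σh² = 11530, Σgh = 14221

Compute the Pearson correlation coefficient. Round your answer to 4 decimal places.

0.8995

r = (nΣgh − ΣgΣh) / √[(nΣg² − (Σg)²)(nΣh² − (Σh)²)]
Numerator: 20×14221 − 595×460 = 10720
Denominator: √[(361500 − 354025)(230600 − 211600)] = √[7475 × 19000] = 11917.4242
r = 10720 / 11917.4242 ≈ 0.8995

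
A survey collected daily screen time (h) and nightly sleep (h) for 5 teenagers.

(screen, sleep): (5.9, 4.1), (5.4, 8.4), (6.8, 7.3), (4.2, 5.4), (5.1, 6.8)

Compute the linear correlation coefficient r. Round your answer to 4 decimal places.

n = 5, Σx = 27.4, Σy = 32, Σx² = 153.86, Σy² = 216.06, Σxy = 176.55
nΣxy − ΣxΣy = 882.75 − 876.8 = 5.95
nΣx² − (Σx)² = 769.3 − 750.76 = 18.54; nΣy² − (Σy)² = 1080.3 − 1024 = 56.3
r = 5.95 / √(18.54 × 56.3) = 5.95 / 32.3079 ≈ 0.1842

0.1842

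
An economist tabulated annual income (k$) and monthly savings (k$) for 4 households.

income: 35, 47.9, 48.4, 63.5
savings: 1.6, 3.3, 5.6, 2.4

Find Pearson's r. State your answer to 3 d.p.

n = 4, Σx = 194.8, Σy = 12.9, Σx² = 9894.22, Σy² = 50.57, Σxy = 637.51
nΣxy − ΣxΣy = 2550.04 − 2512.92 = 37.12
nΣx² − (Σx)² = 39576.88 − 37947.04 = 1629.84; nΣy² − (Σy)² = 202.28 − 166.41 = 35.87
r = 37.12 / √(1629.84 × 35.87) = 37.12 / 241.7899 ≈ 0.154

0.154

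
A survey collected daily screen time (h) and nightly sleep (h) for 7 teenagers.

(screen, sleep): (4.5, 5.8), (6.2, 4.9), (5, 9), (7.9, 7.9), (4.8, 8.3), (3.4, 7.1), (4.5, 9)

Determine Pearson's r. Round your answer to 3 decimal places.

-0.093

n = 7, Σx = 36.3, Σy = 52, Σx² = 200.95, Σy² = 401.36, Σxy = 268.37
nΣxy − ΣxΣy = 1878.59 − 1887.6 = -9.01
nΣx² − (Σx)² = 1406.65 − 1317.69 = 88.96; nΣy² − (Σy)² = 2809.52 − 2704 = 105.52
r = -9.01 / √(88.96 × 105.52) = -9.01 / 96.8868 ≈ -0.093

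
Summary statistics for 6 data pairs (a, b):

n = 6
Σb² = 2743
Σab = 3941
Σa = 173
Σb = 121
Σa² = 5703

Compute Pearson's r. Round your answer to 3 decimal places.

r = (nΣab − ΣaΣb) / √[(nΣa² − (Σa)²)(nΣb² − (Σb)²)]
Numerator: 6×3941 − 173×121 = 2713
Denominator: √[(34218 − 29929)(16458 − 14641)] = √[4289 × 1817] = 2791.6148
r = 2713 / 2791.6148 ≈ 0.972

0.972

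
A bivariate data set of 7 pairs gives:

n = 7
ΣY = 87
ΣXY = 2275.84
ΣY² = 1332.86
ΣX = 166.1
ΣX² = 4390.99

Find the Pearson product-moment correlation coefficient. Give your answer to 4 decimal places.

0.6287

r = (nΣXY − ΣXΣY) / √[(nΣX² − (ΣX)²)(nΣY² − (ΣY)²)]
Numerator: 7×2275.84 − 166.1×87 = 1480.18
Denominator: √[(30736.93 − 27589.21)(9330.02 − 7569)] = √[3147.72 × 1761.02] = 2354.3997
r = 1480.18 / 2354.3997 ≈ 0.6287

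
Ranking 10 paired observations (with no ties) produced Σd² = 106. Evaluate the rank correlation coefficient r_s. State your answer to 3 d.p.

0.358

ρ = 1 − 6Σd² / [n(n²−1)] = 1 − 6×106 / (10×99)
  = 1 − 636/990 = 1 − 0.6424 ≈ 0.358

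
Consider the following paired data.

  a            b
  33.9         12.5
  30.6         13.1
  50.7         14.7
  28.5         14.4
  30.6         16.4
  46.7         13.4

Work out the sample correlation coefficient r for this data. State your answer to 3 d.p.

-0.068

n = 6, Σa = 221, Σb = 84.5, Σa² = 8585.56, Σb² = 1199.83, Σab = 3107.92
nΣab − ΣaΣb = 18647.52 − 18674.5 = -26.98
nΣa² − (Σa)² = 51513.36 − 48841 = 2672.36; nΣb² − (Σb)² = 7198.98 − 7140.25 = 58.73
r = -26.98 / √(2672.36 × 58.73) = -26.98 / 396.1663 ≈ -0.068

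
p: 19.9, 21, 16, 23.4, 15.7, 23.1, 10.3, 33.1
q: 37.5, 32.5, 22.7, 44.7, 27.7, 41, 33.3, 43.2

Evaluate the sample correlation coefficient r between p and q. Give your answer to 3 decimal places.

n = 8, Σp = 162.5, Σq = 282.6, Σp² = 3622.37, Σq² = 10399.3, Σpq = 5992.83
nΣpq − ΣpΣq = 47942.64 − 45922.5 = 2020.14
nΣp² − (Σp)² = 28978.96 − 26406.25 = 2572.71; nΣq² − (Σq)² = 83194.4 − 79862.76 = 3331.64
r = 2020.14 / √(2572.71 × 3331.64) = 2020.14 / 2927.6857 ≈ 0.690

0.690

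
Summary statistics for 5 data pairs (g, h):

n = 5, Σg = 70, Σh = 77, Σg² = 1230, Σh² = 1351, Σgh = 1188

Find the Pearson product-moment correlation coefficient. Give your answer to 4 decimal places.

r = (nΣgh − ΣgΣh) / √[(nΣg² − (Σg)²)(nΣh² − (Σh)²)]
Numerator: 5×1188 − 70×77 = 550
Denominator: √[(6150 − 4900)(6755 − 5929)] = √[1250 × 826] = 1016.1201
r = 550 / 1016.1201 ≈ 0.5413

0.5413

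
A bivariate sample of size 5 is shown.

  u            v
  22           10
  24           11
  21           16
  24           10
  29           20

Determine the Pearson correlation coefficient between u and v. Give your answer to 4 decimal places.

n = 5, Σu = 120, Σv = 67, Σu² = 2918, Σv² = 977, Σuv = 1640
nΣuv − ΣuΣv = 8200 − 8040 = 160
nΣu² − (Σu)² = 14590 − 14400 = 190; nΣv² − (Σv)² = 4885 − 4489 = 396
r = 160 / √(190 × 396) = 160 / 274.2991 ≈ 0.5833

0.5833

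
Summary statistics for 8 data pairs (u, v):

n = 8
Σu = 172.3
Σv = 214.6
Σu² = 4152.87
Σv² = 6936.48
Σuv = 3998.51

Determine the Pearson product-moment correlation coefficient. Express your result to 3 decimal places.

r = (nΣuv − ΣuΣv) / √[(nΣu² − (Σu)²)(nΣv² − (Σv)²)]
Numerator: 8×3998.51 − 172.3×214.6 = -4987.5
Denominator: √[(33222.96 − 29687.29)(55491.84 − 46053.16)] = √[3535.67 × 9438.68] = 5776.8553
r = -4987.5 / 5776.8553 ≈ -0.863

-0.863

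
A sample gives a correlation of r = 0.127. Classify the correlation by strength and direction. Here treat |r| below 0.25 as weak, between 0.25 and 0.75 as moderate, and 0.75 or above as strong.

r = 0.127 > 0 so the relationship is positive.
|r| = 0.127, which falls in the weak range.

weak positive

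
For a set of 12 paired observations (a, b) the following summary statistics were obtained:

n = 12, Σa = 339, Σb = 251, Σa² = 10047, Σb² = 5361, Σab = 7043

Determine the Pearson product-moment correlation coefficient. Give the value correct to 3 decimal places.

-0.209

r = (nΣab − ΣaΣb) / √[(nΣa² − (Σa)²)(nΣb² − (Σb)²)]
Numerator: 12×7043 − 339×251 = -573
Denominator: √[(120564 − 114921)(64332 − 63001)] = √[5643 × 1331] = 2740.5899
r = -573 / 2740.5899 ≈ -0.209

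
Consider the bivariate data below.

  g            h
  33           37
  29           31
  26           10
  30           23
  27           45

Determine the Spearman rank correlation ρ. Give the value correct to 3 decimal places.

Rank g: 5, 3, 1, 4, 2
Rank h: 4, 3, 1, 2, 5
d = rank(g) − rank(h): 1, 0, 0, 2, -3; Σd² = 14
ρ = 1 − 6Σd² / [n(n²−1)] = 1 − 6×14 / (5×24) = 1 − 84/120 ≈ 0.300

0.300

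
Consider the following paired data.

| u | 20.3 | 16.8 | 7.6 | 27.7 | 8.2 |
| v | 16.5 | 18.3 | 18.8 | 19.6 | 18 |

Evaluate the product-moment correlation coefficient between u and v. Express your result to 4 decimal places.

0.1453

n = 5, Σu = 80.6, Σv = 91.2, Σu² = 1586.62, Σv² = 1668.74, Σuv = 1475.79
nΣuv − ΣuΣv = 7378.95 − 7350.72 = 28.23
nΣu² − (Σu)² = 7933.1 − 6496.36 = 1436.74; nΣv² − (Σv)² = 8343.7 − 8317.44 = 26.26
r = 28.23 / √(1436.74 × 26.26) = 28.23 / 194.2390 ≈ 0.1453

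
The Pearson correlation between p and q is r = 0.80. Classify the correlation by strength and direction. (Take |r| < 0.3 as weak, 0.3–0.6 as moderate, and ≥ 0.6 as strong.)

strong positive

r = 0.80 > 0 so the relationship is positive.
|r| = 0.80, which falls in the strong range.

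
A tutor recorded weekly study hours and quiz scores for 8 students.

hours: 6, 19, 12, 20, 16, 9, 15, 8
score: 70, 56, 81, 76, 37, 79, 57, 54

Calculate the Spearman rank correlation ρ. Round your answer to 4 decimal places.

-0.1190

Rank hours: 1, 7, 4, 8, 6, 3, 5, 2
Rank score: 5, 3, 8, 6, 1, 7, 4, 2
d = rank(hours) − rank(score): -4, 4, -4, 2, 5, -4, 1, 0; Σd² = 94
ρ = 1 − 6Σd² / [n(n²−1)] = 1 − 6×94 / (8×63) = 1 − 564/504 ≈ -0.1190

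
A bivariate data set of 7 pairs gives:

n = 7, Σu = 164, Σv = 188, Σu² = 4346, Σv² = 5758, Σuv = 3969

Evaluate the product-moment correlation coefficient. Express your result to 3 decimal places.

-0.729

r = (nΣuv − ΣuΣv) / √[(nΣu² − (Σu)²)(nΣv² − (Σv)²)]
Numerator: 7×3969 − 164×188 = -3049
Denominator: √[(30422 − 26896)(40306 − 35344)] = √[3526 × 4962] = 4182.8234
r = -3049 / 4182.8234 ≈ -0.729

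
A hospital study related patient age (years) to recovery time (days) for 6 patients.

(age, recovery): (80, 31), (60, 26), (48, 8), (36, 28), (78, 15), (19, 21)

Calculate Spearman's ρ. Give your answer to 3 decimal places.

Rank age: 6, 4, 3, 2, 5, 1
Rank recovery: 6, 4, 1, 5, 2, 3
d = rank(age) − rank(recovery): 0, 0, 2, -3, 3, -2; Σd² = 26
ρ = 1 − 6Σd² / [n(n²−1)] = 1 − 6×26 / (6×35) = 1 − 156/210 ≈ 0.257

0.257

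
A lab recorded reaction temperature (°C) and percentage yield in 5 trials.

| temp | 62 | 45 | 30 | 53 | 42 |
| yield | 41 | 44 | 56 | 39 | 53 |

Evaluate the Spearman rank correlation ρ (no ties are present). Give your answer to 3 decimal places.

-0.900

Rank temp: 5, 3, 1, 4, 2
Rank yield: 2, 3, 5, 1, 4
d = rank(temp) − rank(yield): 3, 0, -4, 3, -2; Σd² = 38
ρ = 1 − 6Σd² / [n(n²−1)] = 1 − 6×38 / (5×24) = 1 − 228/120 ≈ -0.900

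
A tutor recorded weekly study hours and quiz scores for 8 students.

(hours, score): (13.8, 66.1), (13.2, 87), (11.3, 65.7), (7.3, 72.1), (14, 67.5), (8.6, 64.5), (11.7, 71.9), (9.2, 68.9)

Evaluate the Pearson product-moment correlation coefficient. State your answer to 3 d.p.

n = 8, Σx = 89.1, Σy = 563.7, Σx² = 1037.15, Σy² = 40086.43, Σxy = 6304.13
nΣxy − ΣxΣy = 50433.04 − 50225.67 = 207.37
nΣx² − (Σx)² = 8297.2 − 7938.81 = 358.39; nΣy² − (Σy)² = 320691.44 − 317757.69 = 2933.75
r = 207.37 / √(358.39 × 2933.75) = 207.37 / 1025.3910 ≈ 0.202

0.202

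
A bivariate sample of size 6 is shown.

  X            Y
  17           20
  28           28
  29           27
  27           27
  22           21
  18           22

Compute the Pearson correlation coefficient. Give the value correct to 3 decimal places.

0.931

n = 6, ΣX = 141, ΣY = 145, ΣX² = 3451, ΣY² = 3567, ΣXY = 3494
nΣXY − ΣXΣY = 20964 − 20445 = 519
nΣX² − (ΣX)² = 20706 − 19881 = 825; nΣY² − (ΣY)² = 21402 − 21025 = 377
r = 519 / √(825 × 377) = 519 / 557.6962 ≈ 0.931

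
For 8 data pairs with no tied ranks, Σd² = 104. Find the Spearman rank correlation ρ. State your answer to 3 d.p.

ρ = 1 − 6Σd² / [n(n²−1)] = 1 − 6×104 / (8×63)
  = 1 − 624/504 = 1 − 1.2381 ≈ -0.238

-0.238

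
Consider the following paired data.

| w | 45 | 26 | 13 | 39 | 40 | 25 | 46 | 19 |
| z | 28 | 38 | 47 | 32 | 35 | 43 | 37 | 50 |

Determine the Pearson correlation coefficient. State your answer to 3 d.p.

-0.871

n = 8, Σw = 253, Σz = 310, Σw² = 9093, Σz² = 12404, Σwz = 9234
nΣwz − ΣwΣz = 73872 − 78430 = -4558
nΣw² − (Σw)² = 72744 − 64009 = 8735; nΣz² − (Σz)² = 99232 − 96100 = 3132
r = -4558 / √(8735 × 3132) = -4558 / 5230.4895 ≈ -0.871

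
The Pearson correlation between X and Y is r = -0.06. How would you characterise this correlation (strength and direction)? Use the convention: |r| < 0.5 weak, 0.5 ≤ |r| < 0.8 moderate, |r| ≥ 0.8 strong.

weak negative

r = -0.06 < 0 so the relationship is negative.
|r| = 0.06, which falls in the weak range.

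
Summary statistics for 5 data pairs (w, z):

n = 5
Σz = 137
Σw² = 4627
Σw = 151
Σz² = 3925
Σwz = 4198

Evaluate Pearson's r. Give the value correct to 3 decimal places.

0.567

r = (nΣwz − ΣwΣz) / √[(nΣw² − (Σw)²)(nΣz² − (Σz)²)]
Numerator: 5×4198 − 151×137 = 303
Denominator: √[(23135 − 22801)(19625 − 18769)] = √[334 × 856] = 534.6999
r = 303 / 534.6999 ≈ 0.567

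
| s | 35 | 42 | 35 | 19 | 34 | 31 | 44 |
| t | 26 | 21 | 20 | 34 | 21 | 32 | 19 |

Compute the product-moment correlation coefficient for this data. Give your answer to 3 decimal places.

-0.842

n = 7, Σs = 240, Σt = 173, Σs² = 8628, Σt² = 4499, Σst = 5680
nΣst − ΣsΣt = 39760 − 41520 = -1760
nΣs² − (Σs)² = 60396 − 57600 = 2796; nΣt² − (Σt)² = 31493 − 29929 = 1564
r = -1760 / √(2796 × 1564) = -1760 / 2091.1585 ≈ -0.842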